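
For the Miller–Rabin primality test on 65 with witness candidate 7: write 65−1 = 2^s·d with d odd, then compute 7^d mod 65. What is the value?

7

65 − 1 = 64 = 2^6 · 1, so d = 1.
7^1 ≡ 7 (mod 65)
1 = 1 in binary powers of 2.
So 7^1 ≡ 7 ≡ 7 (mod 65).
Squaring chain: 7 → 49 → 61 → 16 → 61 → 16; never reaches −1, so base 7 is a Miller–Rabin witness that 65 is composite.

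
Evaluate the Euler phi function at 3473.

3300

Factor: 3473 = 23 · 151.
φ(3473) = (23−1) · (151−1) = 22 · 150 = 3300.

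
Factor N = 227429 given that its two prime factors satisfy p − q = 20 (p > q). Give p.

Since p = q + 20, we have 227429 = q(q + 20), so q² + 20q − 227429 = 0.
Discriminant: 20² + 4·227429 = 400 + 909716 = 910116; √910116 = 954.
q = (−20 + 954)/2 = 467, and p = q + 20 = 487.
Check: 467 · 487 = 227429.

487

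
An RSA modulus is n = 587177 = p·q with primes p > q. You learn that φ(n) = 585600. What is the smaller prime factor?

601

φ(n) = (p−1)(q−1) = n − (p+q) + 1, so p + q = 587177 − 585600 + 1 = 1578.
p and q are the roots of t² − 1578t + 587177 = 0.
Discriminant: 1578² − 4·587177 = 2490084 − 2348708 = 141376; √141376 = 376.
q = (1578 − 376)/2 = 601, p = (1578 + 376)/2 = 977.
Check: 601 · 977 = 587177.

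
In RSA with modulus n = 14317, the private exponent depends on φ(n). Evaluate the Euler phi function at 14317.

Factor: 14317 = 103 · 139.
φ(14317) = (103−1) · (139−1) = 102 · 138 = 14076.

14076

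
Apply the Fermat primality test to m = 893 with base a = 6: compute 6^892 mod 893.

291

6^1 ≡ 6 (mod 893)
6^2 ≡ 6^2 = 36 ≡ 36 (mod 893)
6^4 ≡ 36^2 = 1296 ≡ 403 (mod 893)
6^8 ≡ 403^2 = 162409 ≡ 776 (mod 893)
6^16 ≡ 776^2 = 602176 ≡ 294 (mod 893)
6^32 ≡ 294^2 = 86436 ≡ 708 (mod 893)
6^64 ≡ 708^2 = 501264 ≡ 291 (mod 893)
6^128 ≡ 291^2 = 84681 ≡ 739 (mod 893)
6^256 ≡ 739^2 = 546121 ≡ 498 (mod 893)
6^512 ≡ 498^2 = 248004 ≡ 643 (mod 893)
892 = 512 + 256 + 64 + 32 + 16 + 8 + 4 in binary powers of 2.
So 6^892 ≡ 643 · 498 · 291 · 708 · 294 · 776 · 403 ≡ 291 (mod 893).
Since 291 ≠ 1, base 6 is a Fermat witness: 893 is composite.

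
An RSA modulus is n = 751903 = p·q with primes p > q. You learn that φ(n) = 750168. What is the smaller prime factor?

φ(n) = (p−1)(q−1) = n − (p+q) + 1, so p + q = 751903 − 750168 + 1 = 1736.
p and q are the roots of t² − 1736t + 751903 = 0.
Discriminant: 1736² − 4·751903 = 3013696 − 3007612 = 6084; √6084 = 78.
q = (1736 − 78)/2 = 829, p = (1736 + 78)/2 = 907.
Check: 829 · 907 = 751903.

829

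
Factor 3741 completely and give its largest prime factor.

3741 = 3 · 1247
1247 = 29 · 43
43 is prime.
So 3741 = 3 · 29 · 43; the largest prime factor is 43.

43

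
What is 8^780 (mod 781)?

375

8^1 ≡ 8 (mod 781)
8^2 ≡ 8^2 = 64 ≡ 64 (mod 781)
8^4 ≡ 64^2 = 4096 ≡ 191 (mod 781)
8^8 ≡ 191^2 = 36481 ≡ 555 (mod 781)
8^16 ≡ 555^2 = 308025 ≡ 311 (mod 781)
8^32 ≡ 311^2 = 96721 ≡ 658 (mod 781)
8^64 ≡ 658^2 = 432964 ≡ 290 (mod 781)
8^128 ≡ 290^2 = 84100 ≡ 533 (mod 781)
8^256 ≡ 533^2 = 284089 ≡ 586 (mod 781)
8^512 ≡ 586^2 = 343396 ≡ 537 (mod 781)
780 = 512 + 256 + 8 + 4 in binary powers of 2.
So 8^780 ≡ 537 · 586 · 555 · 191 ≡ 375 (mod 781).
Since 375 ≠ 1, base 8 is a Fermat witness: 781 is composite.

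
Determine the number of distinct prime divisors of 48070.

5

48070 = 2 · 24035
24035 = 5 · 4807
4807 = 11 · 437
437 = 19 · 23
48070 = 2 · 5 · 11 · 19 · 23, which has 5 distinct prime factors.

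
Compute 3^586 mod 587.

3^1 ≡ 3 (mod 587)
3^2 ≡ 3^2 = 9 ≡ 9 (mod 587)
3^4 ≡ 9^2 = 81 ≡ 81 (mod 587)
3^8 ≡ 81^2 = 6561 ≡ 104 (mod 587)
3^16 ≡ 104^2 = 10816 ≡ 250 (mod 587)
3^32 ≡ 250^2 = 62500 ≡ 278 (mod 587)
3^64 ≡ 278^2 = 77284 ≡ 387 (mod 587)
3^128 ≡ 387^2 = 149769 ≡ 84 (mod 587)
3^256 ≡ 84^2 = 7056 ≡ 12 (mod 587)
3^512 ≡ 12^2 = 144 ≡ 144 (mod 587)
586 = 512 + 64 + 8 + 2 in binary powers of 2.
So 3^586 ≡ 144 · 387 · 104 · 9 ≡ 1 (mod 587).
Since the result is 1, base 3 gives no evidence that 587 is composite.

1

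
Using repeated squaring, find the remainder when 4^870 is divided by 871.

14

4^1 ≡ 4 (mod 871)
4^2 ≡ 4^2 = 16 ≡ 16 (mod 871)
4^4 ≡ 16^2 = 256 ≡ 256 (mod 871)
4^8 ≡ 256^2 = 65536 ≡ 211 (mod 871)
4^16 ≡ 211^2 = 44521 ≡ 100 (mod 871)
4^32 ≡ 100^2 = 10000 ≡ 419 (mod 871)
4^64 ≡ 419^2 = 175561 ≡ 490 (mod 871)
4^128 ≡ 490^2 = 240100 ≡ 575 (mod 871)
4^256 ≡ 575^2 = 330625 ≡ 516 (mod 871)
4^512 ≡ 516^2 = 266256 ≡ 601 (mod 871)
870 = 512 + 256 + 64 + 32 + 4 + 2 in binary powers of 2.
So 4^870 ≡ 601 · 516 · 490 · 419 · 256 · 16 ≡ 14 (mod 871).
Since 14 ≠ 1, base 4 is a Fermat witness: 871 is composite.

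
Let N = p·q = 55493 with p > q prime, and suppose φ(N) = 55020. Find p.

φ(n) = (p−1)(q−1) = n − (p+q) + 1, so p + q = 55493 − 55020 + 1 = 474.
p and q are the roots of t² − 474t + 55493 = 0.
Discriminant: 474² − 4·55493 = 224676 − 221972 = 2704; √2704 = 52.
q = (474 − 52)/2 = 211, p = (474 + 52)/2 = 263.
Check: 211 · 263 = 55493.

263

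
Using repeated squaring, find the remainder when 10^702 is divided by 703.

1

10^1 ≡ 10 (mod 703)
10^2 ≡ 10^2 = 100 ≡ 100 (mod 703)
10^4 ≡ 100^2 = 10000 ≡ 158 (mod 703)
10^8 ≡ 158^2 = 24964 ≡ 359 (mod 703)
10^16 ≡ 359^2 = 128881 ≡ 232 (mod 703)
10^32 ≡ 232^2 = 53824 ≡ 396 (mod 703)
10^64 ≡ 396^2 = 156816 ≡ 47 (mod 703)
10^128 ≡ 47^2 = 2209 ≡ 100 (mod 703)
10^256 ≡ 100^2 = 10000 ≡ 158 (mod 703)
10^512 ≡ 158^2 = 24964 ≡ 359 (mod 703)
702 = 512 + 128 + 32 + 16 + 8 + 4 + 2 in binary powers of 2.
So 10^702 ≡ 359 · 100 · 396 · 232 · 359 · 158 · 100 ≡ 1 (mod 703).
Since the result is 1, base 10 gives no evidence that 703 is composite.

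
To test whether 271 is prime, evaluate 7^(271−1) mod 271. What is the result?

1

7^1 ≡ 7 (mod 271)
7^2 ≡ 7^2 = 49 ≡ 49 (mod 271)
7^4 ≡ 49^2 = 2401 ≡ 233 (mod 271)
7^8 ≡ 233^2 = 54289 ≡ 89 (mod 271)
7^16 ≡ 89^2 = 7921 ≡ 62 (mod 271)
7^32 ≡ 62^2 = 3844 ≡ 50 (mod 271)
7^64 ≡ 50^2 = 2500 ≡ 61 (mod 271)
7^128 ≡ 61^2 = 3721 ≡ 198 (mod 271)
7^256 ≡ 198^2 = 39204 ≡ 180 (mod 271)
270 = 256 + 8 + 4 + 2 in binary powers of 2.
So 7^270 ≡ 180 · 89 · 233 · 49 ≡ 1 (mod 271).
Since the result is 1, base 7 gives no evidence that 271 is composite.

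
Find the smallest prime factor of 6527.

61

6527 is odd.
Digit sum 20, not divisible by 3.
Ends in 7: not divisible by 5.
7: 6527 = 7·932 + 3
11: 6527 = 11·593 + 4
13: 6527 = 13·502 + 1
17: 6527 = 17·383 + 16
19: 6527 = 19·343 + 10
23: 6527 = 23·283 + 18
29: 6527 = 29·225 + 2
31: 6527 = 31·210 + 17
37: 6527 = 37·176 + 15
41: 6527 = 41·159 + 8
43: 6527 = 43·151 + 34
47: 6527 = 47·138 + 41
53: 6527 = 53·123 + 8
59: 6527 = 59·110 + 37
61: 6527 = 61·107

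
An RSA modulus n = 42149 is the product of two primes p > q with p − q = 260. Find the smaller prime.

113

Since p = q + 260, we have 42149 = q(q + 260), so q² + 260q − 42149 = 0.
Discriminant: 260² + 4·42149 = 67600 + 168596 = 236196; √236196 = 486.
q = (−260 + 486)/2 = 113, and p = q + 260 = 373.
Check: 113 · 373 = 42149.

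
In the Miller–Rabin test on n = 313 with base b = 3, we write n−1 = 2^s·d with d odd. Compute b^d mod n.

1

313 − 1 = 312 = 2^3 · 39, so d = 39.
3^1 ≡ 3 (mod 313)
3^2 ≡ 3^2 = 9 ≡ 9 (mod 313)
3^4 ≡ 9^2 = 81 ≡ 81 (mod 313)
3^8 ≡ 81^2 = 6561 ≡ 301 (mod 313)
3^16 ≡ 301^2 = 90601 ≡ 144 (mod 313)
3^32 ≡ 144^2 = 20736 ≡ 78 (mod 313)
39 = 32 + 4 + 2 + 1 in binary powers of 2.
So 3^39 ≡ 78 · 81 · 9 · 3 ≡ 1 (mod 313).
Since 3^d ≡ 1 (mod 313), base 3 does not prove 313 composite.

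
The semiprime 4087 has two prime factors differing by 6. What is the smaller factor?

Since p = q + 6, we have 4087 = q(q + 6), so q² + 6q − 4087 = 0.
Discriminant: 6² + 4·4087 = 36 + 16348 = 16384; √16384 = 128.
q = (−6 + 128)/2 = 61, and p = q + 6 = 67.
Check: 61 · 67 = 4087.

61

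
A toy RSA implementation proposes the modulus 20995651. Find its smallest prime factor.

20995651 is odd.
Digit sum 37, not divisible by 3.
Ends in 1: not divisible by 5.
7: 20995651 = 7·2999378 + 5
11: 20995651 = 11·1908695 + 6
13: 20995651 = 13·1615050 + 1
17: 20995651 = 17·1235038 + 5
19: 20995651 = 19·1105034 + 5
23: 20995651 = 23·912854 + 9
29: 20995651 = 29·723987 + 28
31: 20995651 = 31·677279 + 2
37: 20995651 = 37·567450 + 1
41: 20995651 = 41·512089 + 2
43: 20995651 = 43·488270 + 41
47: 20995651 = 47·446715 + 46
53: 20995651 = 53·396144 + 19
59: 20995651 = 59·355858 + 29
61: 20995651 = 61·344191

61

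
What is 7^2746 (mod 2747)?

21

7^1 ≡ 7 (mod 2747)
7^2 ≡ 7^2 = 49 ≡ 49 (mod 2747)
7^4 ≡ 49^2 = 2401 ≡ 2401 (mod 2747)
7^8 ≡ 2401^2 = 5764801 ≡ 1595 (mod 2747)
7^16 ≡ 1595^2 = 2544025 ≡ 303 (mod 2747)
7^32 ≡ 303^2 = 91809 ≡ 1158 (mod 2747)
7^64 ≡ 1158^2 = 1340964 ≡ 428 (mod 2747)
7^128 ≡ 428^2 = 183184 ≡ 1882 (mod 2747)
7^256 ≡ 1882^2 = 3541924 ≡ 1041 (mod 2747)
7^512 ≡ 1041^2 = 1083681 ≡ 1363 (mod 2747)
7^1024 ≡ 1363^2 = 1857769 ≡ 797 (mod 2747)
7^2048 ≡ 797^2 = 635209 ≡ 652 (mod 2747)
2746 = 2048 + 512 + 128 + 32 + 16 + 8 + 2 in binary powers of 2.
So 7^2746 ≡ 652 · 1363 · 1882 · 1158 · 303 · 1595 · 49 ≡ 21 (mod 2747).
Since 21 ≠ 1, base 7 is a Fermat witness: 2747 is composite.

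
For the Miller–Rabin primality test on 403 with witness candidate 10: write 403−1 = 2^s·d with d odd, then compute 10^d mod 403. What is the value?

403 − 1 = 402 = 2^1 · 201, so d = 201.
10^1 ≡ 10 (mod 403)
10^2 ≡ 10^2 = 100 ≡ 100 (mod 403)
10^4 ≡ 100^2 = 10000 ≡ 328 (mod 403)
10^8 ≡ 328^2 = 107584 ≡ 386 (mod 403)
10^16 ≡ 386^2 = 148996 ≡ 289 (mod 403)
10^32 ≡ 289^2 = 83521 ≡ 100 (mod 403)
10^64 ≡ 100^2 = 10000 ≡ 328 (mod 403)
10^128 ≡ 328^2 = 107584 ≡ 386 (mod 403)
201 = 128 + 64 + 8 + 1 in binary powers of 2.
So 10^201 ≡ 386 · 328 · 386 · 10 ≡ 64 (mod 403).
Squaring chain: 64; never reaches −1, so base 10 is a Miller–Rabin witness that 403 is composite.

64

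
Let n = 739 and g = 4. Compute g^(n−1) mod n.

4^1 ≡ 4 (mod 739)
4^2 ≡ 4^2 = 16 ≡ 16 (mod 739)
4^4 ≡ 16^2 = 256 ≡ 256 (mod 739)
4^8 ≡ 256^2 = 65536 ≡ 504 (mod 739)
4^16 ≡ 504^2 = 254016 ≡ 539 (mod 739)
4^32 ≡ 539^2 = 290521 ≡ 94 (mod 739)
4^64 ≡ 94^2 = 8836 ≡ 707 (mod 739)
4^128 ≡ 707^2 = 499849 ≡ 285 (mod 739)
4^256 ≡ 285^2 = 81225 ≡ 674 (mod 739)
4^512 ≡ 674^2 = 454276 ≡ 530 (mod 739)
738 = 512 + 128 + 64 + 32 + 2 in binary powers of 2.
So 4^738 ≡ 530 · 285 · 707 · 94 · 16 ≡ 1 (mod 739).
Since the result is 1, base 4 gives no evidence that 739 is composite.

1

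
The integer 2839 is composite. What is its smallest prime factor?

17

2839 is odd.
Digit sum 22, not divisible by 3.
Ends in 9: not divisible by 5.
7: 2839 = 7·405 + 4
11: 2839 = 11·258 + 1
13: 2839 = 13·218 + 5
17: 2839 = 17·167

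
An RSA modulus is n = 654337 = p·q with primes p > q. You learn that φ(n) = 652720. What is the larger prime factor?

φ(n) = (p−1)(q−1) = n − (p+q) + 1, so p + q = 654337 − 652720 + 1 = 1618.
p and q are the roots of t² − 1618t + 654337 = 0.
Discriminant: 1618² − 4·654337 = 2617924 − 2617348 = 576; √576 = 24.
q = (1618 − 24)/2 = 797, p = (1618 + 24)/2 = 821.
Check: 797 · 821 = 654337.

821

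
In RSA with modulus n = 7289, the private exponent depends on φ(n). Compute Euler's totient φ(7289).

Factor: 7289 = 37 · 197.
φ(7289) = (37−1) · (197−1) = 36 · 196 = 7056.

7056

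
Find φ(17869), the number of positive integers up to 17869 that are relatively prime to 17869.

17596

Factor: 17869 = 107 · 167.
φ(17869) = (107−1) · (167−1) = 106 · 166 = 17596.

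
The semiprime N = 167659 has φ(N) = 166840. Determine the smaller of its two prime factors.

389

φ(n) = (p−1)(q−1) = n − (p+q) + 1, so p + q = 167659 − 166840 + 1 = 820.
p and q are the roots of t² − 820t + 167659 = 0.
Discriminant: 820² − 4·167659 = 672400 − 670636 = 1764; √1764 = 42.
q = (820 − 42)/2 = 389, p = (820 + 42)/2 = 431.
Check: 389 · 431 = 167659.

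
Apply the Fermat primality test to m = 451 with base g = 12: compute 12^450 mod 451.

419

12^1 ≡ 12 (mod 451)
12^2 ≡ 12^2 = 144 ≡ 144 (mod 451)
12^4 ≡ 144^2 = 20736 ≡ 441 (mod 451)
12^8 ≡ 441^2 = 194481 ≡ 100 (mod 451)
12^16 ≡ 100^2 = 10000 ≡ 78 (mod 451)
12^32 ≡ 78^2 = 6084 ≡ 221 (mod 451)
12^64 ≡ 221^2 = 48841 ≡ 133 (mod 451)
12^128 ≡ 133^2 = 17689 ≡ 100 (mod 451)
12^256 ≡ 100^2 = 10000 ≡ 78 (mod 451)
450 = 256 + 128 + 64 + 2 in binary powers of 2.
So 12^450 ≡ 78 · 100 · 133 · 144 ≡ 419 (mod 451).
Since 419 ≠ 1, base 12 is a Fermat witness: 451 is composite.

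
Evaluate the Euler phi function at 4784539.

4699296

Factor: 4784539 = 149 · 163 · 197.
φ(4784539) = (149−1) · (163−1) · (197−1) = 148 · 162 · 196 = 4699296.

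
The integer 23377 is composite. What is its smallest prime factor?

97

23377 is odd.
Digit sum 22, not divisible by 3.
Ends in 7: not divisible by 5.
7: 23377 = 7·3339 + 4
11: 23377 = 11·2125 + 2
13: 23377 = 13·1798 + 3
17: 23377 = 17·1375 + 2
19: 23377 = 19·1230 + 7
23: 23377 = 23·1016 + 9
29: 23377 = 29·806 + 3
31: 23377 = 31·754 + 3
37: 23377 = 37·631 + 30
41: 23377 = 41·570 + 7
43: 23377 = 43·543 + 28
47: 23377 = 47·497 + 18
53: 23377 = 53·441 + 4
59: 23377 = 59·396 + 13
61: 23377 = 61·383 + 14
67: 23377 = 67·348 + 61
71: 23377 = 71·329 + 18
73: 23377 = 73·320 + 17
79: 23377 = 79·295 + 72
83: 23377 = 83·281 + 54
89: 23377 = 89·262 + 59
97: 23377 = 97·241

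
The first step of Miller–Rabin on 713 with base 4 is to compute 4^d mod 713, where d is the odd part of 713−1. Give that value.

713 − 1 = 712 = 2^3 · 89, so d = 89.
4^1 ≡ 4 (mod 713)
4^2 ≡ 4^2 = 16 ≡ 16 (mod 713)
4^4 ≡ 16^2 = 256 ≡ 256 (mod 713)
4^8 ≡ 256^2 = 65536 ≡ 653 (mod 713)
4^16 ≡ 653^2 = 426409 ≡ 35 (mod 713)
4^32 ≡ 35^2 = 1225 ≡ 512 (mod 713)
4^64 ≡ 512^2 = 262144 ≡ 473 (mod 713)
89 = 64 + 16 + 8 + 1 in binary powers of 2.
So 4^89 ≡ 473 · 35 · 653 · 4 ≡ 349 (mod 713).
Squaring chain: 349 → 591 → 624; never reaches −1, so base 4 is a Miller–Rabin witness that 713 is composite.

349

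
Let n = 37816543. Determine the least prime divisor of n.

83

37816543 is odd.
Digit sum 37, not divisible by 3.
Ends in 3: not divisible by 5.
7: 37816543 = 7·5402363 + 2
11: 37816543 = 11·3437867 + 6
13: 37816543 = 13·2908964 + 11
17: 37816543 = 17·2224502 + 9
19: 37816543 = 19·1990344 + 7
23: 37816543 = 23·1644197 + 12
29: 37816543 = 29·1304018 + 21
31: 37816543 = 31·1219888 + 15
37: 37816543 = 37·1022068 + 27
41: 37816543 = 41·922354 + 29
43: 37816543 = 43·879454 + 21
47: 37816543 = 47·804607 + 14
53: 37816543 = 53·713519 + 36
59: 37816543 = 59·640958 + 21
61: 37816543 = 61·619943 + 20
67: 37816543 = 67·564426 + 1
71: 37816543 = 71·532627 + 26
73: 37816543 = 73·518034 + 61
79: 37816543 = 79·478690 + 33
83: 37816543 = 83·455621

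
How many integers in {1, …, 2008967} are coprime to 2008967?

Factor: 2008967 = 97 · 139 · 149.
φ(2008967) = (97−1) · (139−1) · (149−1) = 96 · 138 · 148 = 1960704.

1960704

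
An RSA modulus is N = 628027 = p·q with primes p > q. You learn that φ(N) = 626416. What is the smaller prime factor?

659

φ(n) = (p−1)(q−1) = n − (p+q) + 1, so p + q = 628027 − 626416 + 1 = 1612.
p and q are the roots of t² − 1612t + 628027 = 0.
Discriminant: 1612² − 4·628027 = 2598544 − 2512108 = 86436; √86436 = 294.
q = (1612 − 294)/2 = 659, p = (1612 + 294)/2 = 953.
Check: 659 · 953 = 628027.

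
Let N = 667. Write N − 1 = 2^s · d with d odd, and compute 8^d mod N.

667 − 1 = 666 = 2^1 · 333, so d = 333.
8^1 ≡ 8 (mod 667)
8^2 ≡ 8^2 = 64 ≡ 64 (mod 667)
8^4 ≡ 64^2 = 4096 ≡ 94 (mod 667)
8^8 ≡ 94^2 = 8836 ≡ 165 (mod 667)
8^16 ≡ 165^2 = 27225 ≡ 545 (mod 667)
8^32 ≡ 545^2 = 297025 ≡ 210 (mod 667)
8^64 ≡ 210^2 = 44100 ≡ 78 (mod 667)
8^128 ≡ 78^2 = 6084 ≡ 81 (mod 667)
8^256 ≡ 81^2 = 6561 ≡ 558 (mod 667)
333 = 256 + 64 + 8 + 4 + 1 in binary powers of 2.
So 8^333 ≡ 558 · 78 · 165 · 94 · 8 ≡ 374 (mod 667).
Squaring chain: 374; never reaches −1, so base 8 is a Miller–Rabin witness that 667 is composite.

374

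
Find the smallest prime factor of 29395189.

29395189 is odd.
Digit sum 46, not divisible by 3.
Ends in 9: not divisible by 5.
7: 29395189 = 7·4199312 + 5
11: 29395189 = 11·2672289 + 10
13: 29395189 = 13·2261168 + 5
17: 29395189 = 17·1729128 + 13
19: 29395189 = 19·1547115 + 4
23: 29395189 = 23·1278051 + 16
29: 29395189 = 29·1013627 + 6
31: 29395189 = 31·948231 + 28
37: 29395189 = 37·794464 + 21
41: 29395189 = 41·716955 + 34
43: 29395189 = 43·683609 + 2
47: 29395189 = 47·625429 + 26
53: 29395189 = 53·554626 + 11
59: 29395189 = 59·498223 + 32
61: 29395189 = 61·481888 + 21
67: 29395189 = 67·438734 + 11
71: 29395189 = 71·414016 + 53
73: 29395189 = 73·402673 + 60
79: 29395189 = 79·372091

79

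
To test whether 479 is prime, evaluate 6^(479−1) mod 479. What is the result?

6^1 ≡ 6 (mod 479)
6^2 ≡ 6^2 = 36 ≡ 36 (mod 479)
6^4 ≡ 36^2 = 1296 ≡ 338 (mod 479)
6^8 ≡ 338^2 = 114244 ≡ 242 (mod 479)
6^16 ≡ 242^2 = 58564 ≡ 126 (mod 479)
6^32 ≡ 126^2 = 15876 ≡ 69 (mod 479)
6^64 ≡ 69^2 = 4761 ≡ 450 (mod 479)
6^128 ≡ 450^2 = 202500 ≡ 362 (mod 479)
6^256 ≡ 362^2 = 131044 ≡ 277 (mod 479)
478 = 256 + 128 + 64 + 16 + 8 + 4 + 2 in binary powers of 2.
So 6^478 ≡ 277 · 362 · 450 · 126 · 242 · 338 · 36 ≡ 1 (mod 479).
Since the result is 1, base 6 gives no evidence that 479 is composite.

1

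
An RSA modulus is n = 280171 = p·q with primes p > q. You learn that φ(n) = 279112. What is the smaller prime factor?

φ(n) = (p−1)(q−1) = n − (p+q) + 1, so p + q = 280171 − 279112 + 1 = 1060.
p and q are the roots of t² − 1060t + 280171 = 0.
Discriminant: 1060² − 4·280171 = 1123600 − 1120684 = 2916; √2916 = 54.
q = (1060 − 54)/2 = 503, p = (1060 + 54)/2 = 557.
Check: 503 · 557 = 280171.

503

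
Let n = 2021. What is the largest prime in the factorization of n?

2021 = 43 · 47
47 is prime.
So 2021 = 43 · 47; the largest prime factor is 47.

47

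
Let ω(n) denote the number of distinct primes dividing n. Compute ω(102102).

102102 = 2 · 51051
51051 = 3 · 17017
17017 = 7 · 2431
2431 = 11 · 221
221 = 13 · 17
102102 = 2 · 3 · 7 · 11 · 13 · 17, which has 6 distinct prime factors.

6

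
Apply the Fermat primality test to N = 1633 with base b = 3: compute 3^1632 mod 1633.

288

3^1 ≡ 3 (mod 1633)
3^2 ≡ 3^2 = 9 ≡ 9 (mod 1633)
3^4 ≡ 9^2 = 81 ≡ 81 (mod 1633)
3^8 ≡ 81^2 = 6561 ≡ 29 (mod 1633)
3^16 ≡ 29^2 = 841 ≡ 841 (mod 1633)
3^32 ≡ 841^2 = 707281 ≡ 192 (mod 1633)
3^64 ≡ 192^2 = 36864 ≡ 938 (mod 1633)
3^128 ≡ 938^2 = 879844 ≡ 1290 (mod 1633)
3^256 ≡ 1290^2 = 1664100 ≡ 73 (mod 1633)
3^512 ≡ 73^2 = 5329 ≡ 430 (mod 1633)
3^1024 ≡ 430^2 = 184900 ≡ 371 (mod 1633)
1632 = 1024 + 512 + 64 + 32 in binary powers of 2.
So 3^1632 ≡ 371 · 430 · 938 · 192 ≡ 288 (mod 1633).
Since 288 ≠ 1, base 3 is a Fermat witness: 1633 is composite.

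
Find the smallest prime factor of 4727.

29

4727 is odd.
Digit sum 20, not divisible by 3.
Ends in 7: not divisible by 5.
7: 4727 = 7·675 + 2
11: 4727 = 11·429 + 8
13: 4727 = 13·363 + 8
17: 4727 = 17·278 + 1
19: 4727 = 19·248 + 15
23: 4727 = 23·205 + 12
29: 4727 = 29·163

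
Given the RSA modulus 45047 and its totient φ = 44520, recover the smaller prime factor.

φ(n) = (p−1)(q−1) = n − (p+q) + 1, so p + q = 45047 − 44520 + 1 = 528.
p and q are the roots of t² − 528t + 45047 = 0.
Discriminant: 528² − 4·45047 = 278784 − 180188 = 98596; √98596 = 314.
q = (528 − 314)/2 = 107, p = (528 + 314)/2 = 421.
Check: 107 · 421 = 45047.

107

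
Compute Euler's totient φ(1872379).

1824576

Factor: 1872379 = 79 · 137 · 173.
φ(1872379) = (79−1) · (137−1) · (173−1) = 78 · 136 · 172 = 1824576.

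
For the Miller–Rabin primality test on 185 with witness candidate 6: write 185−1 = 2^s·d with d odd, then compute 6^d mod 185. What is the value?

31

185 − 1 = 184 = 2^3 · 23, so d = 23.
6^1 ≡ 6 (mod 185)
6^2 ≡ 6^2 = 36 ≡ 36 (mod 185)
6^4 ≡ 36^2 = 1296 ≡ 1 (mod 185)
6^8 ≡ 1^2 = 1 ≡ 1 (mod 185)
6^16 ≡ 1^2 = 1 ≡ 1 (mod 185)
23 = 16 + 4 + 2 + 1 in binary powers of 2.
So 6^23 ≡ 1 · 1 · 36 · 6 ≡ 31 (mod 185).
Squaring chain: 31 → 36 → 1; never reaches −1, so base 6 is a Miller–Rabin witness that 185 is composite.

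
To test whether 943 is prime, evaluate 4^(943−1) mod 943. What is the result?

836

4^1 ≡ 4 (mod 943)
4^2 ≡ 4^2 = 16 ≡ 16 (mod 943)
4^4 ≡ 16^2 = 256 ≡ 256 (mod 943)
4^8 ≡ 256^2 = 65536 ≡ 469 (mod 943)
4^16 ≡ 469^2 = 219961 ≡ 242 (mod 943)
4^32 ≡ 242^2 = 58564 ≡ 98 (mod 943)
4^64 ≡ 98^2 = 9604 ≡ 174 (mod 943)
4^128 ≡ 174^2 = 30276 ≡ 100 (mod 943)
4^256 ≡ 100^2 = 10000 ≡ 570 (mod 943)
4^512 ≡ 570^2 = 324900 ≡ 508 (mod 943)
942 = 512 + 256 + 128 + 32 + 8 + 4 + 2 in binary powers of 2.
So 4^942 ≡ 508 · 570 · 100 · 98 · 469 · 256 · 16 ≡ 836 (mod 943).
Since 836 ≠ 1, base 4 is a Fermat witness: 943 is composite.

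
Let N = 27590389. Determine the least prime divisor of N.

27590389 is odd.
Digit sum 43, not divisible by 3.
Ends in 9: not divisible by 5.
7: 27590389 = 7·3941484 + 1
11: 27590389 = 11·2508217 + 2
13: 27590389 = 13·2122337 + 8
17: 27590389 = 17·1622964 + 1
19: 27590389 = 19·1452125 + 14
23: 27590389 = 23·1199582 + 3
29: 27590389 = 29·951392 + 21
31: 27590389 = 31·890012 + 17
37: 27590389 = 37·745686 + 7
41: 27590389 = 41·672936 + 13
43: 27590389 = 43·641636 + 41
47: 27590389 = 47·587029 + 26
53: 27590389 = 53·520573 + 20
59: 27590389 = 59·467633 + 42
61: 27590389 = 61·452301 + 28
67: 27590389 = 67·411796 + 57
71: 27590389 = 71·388597 + 2
73: 27590389 = 73·377950 + 39
79: 27590389 = 79·349245 + 34
83: 27590389 = 83·332414 + 27
89: 27590389 = 89·310004 + 33
97: 27590389 = 97·284437

97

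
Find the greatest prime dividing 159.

159 = 3 · 53
53 is prime.
So 159 = 3 · 53; the largest prime factor is 53.

53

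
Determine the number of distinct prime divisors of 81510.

81510 = 2 · 40755
40755 = 3 · 13585
13585 = 5 · 2717
2717 = 11 · 247
247 = 13 · 19
81510 = 2 · 3 · 5 · 11 · 13 · 19, which has 6 distinct prime factors.

6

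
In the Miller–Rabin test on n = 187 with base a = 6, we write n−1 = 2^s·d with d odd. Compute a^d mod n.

95

187 − 1 = 186 = 2^1 · 93, so d = 93.
6^1 ≡ 6 (mod 187)
6^2 ≡ 6^2 = 36 ≡ 36 (mod 187)
6^4 ≡ 36^2 = 1296 ≡ 174 (mod 187)
6^8 ≡ 174^2 = 30276 ≡ 169 (mod 187)
6^16 ≡ 169^2 = 28561 ≡ 137 (mod 187)
6^32 ≡ 137^2 = 18769 ≡ 69 (mod 187)
6^64 ≡ 69^2 = 4761 ≡ 86 (mod 187)
93 = 64 + 16 + 8 + 4 + 1 in binary powers of 2.
So 6^93 ≡ 86 · 137 · 169 · 174 · 6 ≡ 95 (mod 187).
Squaring chain: 95; never reaches −1, so base 6 is a Miller–Rabin witness that 187 is composite.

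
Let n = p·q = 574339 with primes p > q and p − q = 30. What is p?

773

Since p = q + 30, we have 574339 = q(q + 30), so q² + 30q − 574339 = 0.
Discriminant: 30² + 4·574339 = 900 + 2297356 = 2298256; √2298256 = 1516.
q = (−30 + 1516)/2 = 743, and p = q + 30 = 773.
Check: 743 · 773 = 574339.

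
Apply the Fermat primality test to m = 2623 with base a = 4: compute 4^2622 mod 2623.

4^1 ≡ 4 (mod 2623)
4^2 ≡ 4^2 = 16 ≡ 16 (mod 2623)
4^4 ≡ 16^2 = 256 ≡ 256 (mod 2623)
4^8 ≡ 256^2 = 65536 ≡ 2584 (mod 2623)
4^16 ≡ 2584^2 = 6677056 ≡ 1521 (mod 2623)
4^32 ≡ 1521^2 = 2313441 ≡ 2578 (mod 2623)
4^64 ≡ 2578^2 = 6646084 ≡ 2025 (mod 2623)
4^128 ≡ 2025^2 = 4100625 ≡ 876 (mod 2623)
4^256 ≡ 876^2 = 767376 ≡ 1460 (mod 2623)
4^512 ≡ 1460^2 = 2131600 ≡ 1724 (mod 2623)
4^1024 ≡ 1724^2 = 2972176 ≡ 317 (mod 2623)
4^2048 ≡ 317^2 = 100489 ≡ 815 (mod 2623)
2622 = 2048 + 512 + 32 + 16 + 8 + 4 + 2 in binary powers of 2.
So 4^2622 ≡ 815 · 1724 · 2578 · 1521 · 2584 · 256 · 16 ≡ 2277 (mod 2623).
Since 2277 ≠ 1, base 4 is a Fermat witness: 2623 is composite.

2277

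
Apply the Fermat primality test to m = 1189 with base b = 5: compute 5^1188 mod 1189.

5^1 ≡ 5 (mod 1189)
5^2 ≡ 5^2 = 25 ≡ 25 (mod 1189)
5^4 ≡ 25^2 = 625 ≡ 625 (mod 1189)
5^8 ≡ 625^2 = 390625 ≡ 633 (mod 1189)
5^16 ≡ 633^2 = 400689 ≡ 1185 (mod 1189)
5^32 ≡ 1185^2 = 1404225 ≡ 16 (mod 1189)
5^64 ≡ 16^2 = 256 ≡ 256 (mod 1189)
5^128 ≡ 256^2 = 65536 ≡ 141 (mod 1189)
5^256 ≡ 141^2 = 19881 ≡ 857 (mod 1189)
5^512 ≡ 857^2 = 734449 ≡ 836 (mod 1189)
5^1024 ≡ 836^2 = 698896 ≡ 953 (mod 1189)
1188 = 1024 + 128 + 32 + 4 in binary powers of 2.
So 5^1188 ≡ 953 · 141 · 16 · 625 ≡ 674 (mod 1189).
Since 674 ≠ 1, base 5 is a Fermat witness: 1189 is composite.

674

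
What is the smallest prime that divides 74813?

74813 is odd.
Digit sum 23, not divisible by 3.
Ends in 3: not divisible by 5.
7: 74813 = 7·10687 + 4
11: 74813 = 11·6801 + 2
13: 74813 = 13·5754 + 11
17: 74813 = 17·4400 + 13
19: 74813 = 19·3937 + 10
23: 74813 = 23·3252 + 17
29: 74813 = 29·2579 + 22
31: 74813 = 31·2413 + 10
37: 74813 = 37·2021 + 36
41: 74813 = 41·1824 + 29
43: 74813 = 43·1739 + 36
47: 74813 = 47·1591 + 36
53: 74813 = 53·1411 + 30
59: 74813 = 59·1268 + 1
61: 74813 = 61·1226 + 27
67: 74813 = 67·1116 + 41
71: 74813 = 71·1053 + 50
73: 74813 = 73·1024 + 61
79: 74813 = 79·947

79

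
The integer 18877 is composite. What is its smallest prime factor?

18877 is odd.
Digit sum 31, not divisible by 3.
Ends in 7: not divisible by 5.
7: 18877 = 7·2696 + 5
11: 18877 = 11·1716 + 1
13: 18877 = 13·1452 + 1
17: 18877 = 17·1110 + 7
19: 18877 = 19·993 + 10
23: 18877 = 23·820 + 17
29: 18877 = 29·650 + 27
31: 18877 = 31·608 + 29
37: 18877 = 37·510 + 7
41: 18877 = 41·460 + 17
43: 18877 = 43·439

43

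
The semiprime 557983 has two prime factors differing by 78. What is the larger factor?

Since p = q + 78, we have 557983 = q(q + 78), so q² + 78q − 557983 = 0.
Discriminant: 78² + 4·557983 = 6084 + 2231932 = 2238016; √2238016 = 1496.
q = (−78 + 1496)/2 = 709, and p = q + 78 = 787.
Check: 709 · 787 = 557983.

787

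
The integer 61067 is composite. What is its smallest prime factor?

61067 is odd.
Digit sum 20, not divisible by 3.
Ends in 7: not divisible by 5.
7: 61067 = 7·8723 + 6
11: 61067 = 11·5551 + 6
13: 61067 = 13·4697 + 6
17: 61067 = 17·3592 + 3
19: 61067 = 19·3214 + 1
23: 61067 = 23·2655 + 2
29: 61067 = 29·2105 + 22
31: 61067 = 31·1969 + 28
37: 61067 = 37·1650 + 17
41: 61067 = 41·1489 + 18
43: 61067 = 43·1420 + 7
47: 61067 = 47·1299 + 14
53: 61067 = 53·1152 + 11
59: 61067 = 59·1035 + 2
61: 61067 = 61·1001 + 6
67: 61067 = 67·911 + 30
71: 61067 = 71·860 + 7
73: 61067 = 73·836 + 39
79: 61067 = 79·773

79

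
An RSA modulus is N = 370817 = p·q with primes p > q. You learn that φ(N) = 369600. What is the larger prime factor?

617

φ(n) = (p−1)(q−1) = n − (p+q) + 1, so p + q = 370817 − 369600 + 1 = 1218.
p and q are the roots of t² − 1218t + 370817 = 0.
Discriminant: 1218² − 4·370817 = 1483524 − 1483268 = 256; √256 = 16.
q = (1218 − 16)/2 = 601, p = (1218 + 16)/2 = 617.
Check: 601 · 617 = 370817.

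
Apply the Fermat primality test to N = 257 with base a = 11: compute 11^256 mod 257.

1

11^1 ≡ 11 (mod 257)
11^2 ≡ 11^2 = 121 ≡ 121 (mod 257)
11^4 ≡ 121^2 = 14641 ≡ 249 (mod 257)
11^8 ≡ 249^2 = 62001 ≡ 64 (mod 257)
11^16 ≡ 64^2 = 4096 ≡ 241 (mod 257)
11^32 ≡ 241^2 = 58081 ≡ 256 (mod 257)
11^64 ≡ 256^2 = 65536 ≡ 1 (mod 257)
11^128 ≡ 1^2 = 1 ≡ 1 (mod 257)
11^256 ≡ 1^2 = 1 ≡ 1 (mod 257)
256 = 256 in binary powers of 2.
So 11^256 ≡ 1 ≡ 1 (mod 257).
Since the result is 1, base 11 gives no evidence that 257 is composite.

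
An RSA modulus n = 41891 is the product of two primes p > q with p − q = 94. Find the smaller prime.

Since p = q + 94, we have 41891 = q(q + 94), so q² + 94q − 41891 = 0.
Discriminant: 94² + 4·41891 = 8836 + 167564 = 176400; √176400 = 420.
q = (−94 + 420)/2 = 163, and p = q + 94 = 257.
Check: 163 · 257 = 41891.

163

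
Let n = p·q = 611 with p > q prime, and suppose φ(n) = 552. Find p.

47

φ(n) = (p−1)(q−1) = n − (p+q) + 1, so p + q = 611 − 552 + 1 = 60.
p and q are the roots of t² − 60t + 611 = 0.
Discriminant: 60² − 4·611 = 3600 − 2444 = 1156; √1156 = 34.
q = (60 − 34)/2 = 13, p = (60 + 34)/2 = 47.
Check: 13 · 47 = 611.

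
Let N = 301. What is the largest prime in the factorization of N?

43

301 = 7 · 43
43 is prime.
So 301 = 7 · 43; the largest prime factor is 43.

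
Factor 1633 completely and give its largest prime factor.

71

1633 = 23 · 71
71 is prime.
So 1633 = 23 · 71; the largest prime factor is 71.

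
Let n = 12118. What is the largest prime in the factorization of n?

12118 = 2 · 6059
6059 = 73 · 83
83 is prime.
So 12118 = 2 · 73 · 83; the largest prime factor is 83.

83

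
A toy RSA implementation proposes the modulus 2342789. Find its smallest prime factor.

67

2342789 is odd.
Digit sum 35, not divisible by 3.
Ends in 9: not divisible by 5.
7: 2342789 = 7·334684 + 1
11: 2342789 = 11·212980 + 9
13: 2342789 = 13·180214 + 7
17: 2342789 = 17·137811 + 2
19: 2342789 = 19·123304 + 13
23: 2342789 = 23·101860 + 9
29: 2342789 = 29·80785 + 24
31: 2342789 = 31·75573 + 26
37: 2342789 = 37·63318 + 23
41: 2342789 = 41·57141 + 8
43: 2342789 = 43·54483 + 20
47: 2342789 = 47·49846 + 27
53: 2342789 = 53·44203 + 30
59: 2342789 = 59·39708 + 17
61: 2342789 = 61·38406 + 23
67: 2342789 = 67·34967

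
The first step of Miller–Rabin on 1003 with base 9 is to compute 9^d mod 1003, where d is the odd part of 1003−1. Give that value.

144

1003 − 1 = 1002 = 2^1 · 501, so d = 501.
9^1 ≡ 9 (mod 1003)
9^2 ≡ 9^2 = 81 ≡ 81 (mod 1003)
9^4 ≡ 81^2 = 6561 ≡ 543 (mod 1003)
9^8 ≡ 543^2 = 294849 ≡ 970 (mod 1003)
9^16 ≡ 970^2 = 940900 ≡ 86 (mod 1003)
9^32 ≡ 86^2 = 7396 ≡ 375 (mod 1003)
9^64 ≡ 375^2 = 140625 ≡ 205 (mod 1003)
9^128 ≡ 205^2 = 42025 ≡ 902 (mod 1003)
9^256 ≡ 902^2 = 813604 ≡ 171 (mod 1003)
501 = 256 + 128 + 64 + 32 + 16 + 4 + 1 in binary powers of 2.
So 9^501 ≡ 171 · 902 · 205 · 375 · 86 · 543 · 9 ≡ 144 (mod 1003).
Squaring chain: 144; never reaches −1, so base 9 is a Miller–Rabin witness that 1003 is composite.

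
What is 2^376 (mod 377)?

94

2^1 ≡ 2 (mod 377)
2^2 ≡ 2^2 = 4 ≡ 4 (mod 377)
2^4 ≡ 4^2 = 16 ≡ 16 (mod 377)
2^8 ≡ 16^2 = 256 ≡ 256 (mod 377)
2^16 ≡ 256^2 = 65536 ≡ 315 (mod 377)
2^32 ≡ 315^2 = 99225 ≡ 74 (mod 377)
2^64 ≡ 74^2 = 5476 ≡ 198 (mod 377)
2^128 ≡ 198^2 = 39204 ≡ 373 (mod 377)
2^256 ≡ 373^2 = 139129 ≡ 16 (mod 377)
376 = 256 + 64 + 32 + 16 + 8 in binary powers of 2.
So 2^376 ≡ 16 · 198 · 74 · 315 · 256 ≡ 94 (mod 377).
Since 94 ≠ 1, base 2 is a Fermat witness: 377 is composite.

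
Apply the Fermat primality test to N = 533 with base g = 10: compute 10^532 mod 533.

10^1 ≡ 10 (mod 533)
10^2 ≡ 10^2 = 100 ≡ 100 (mod 533)
10^4 ≡ 100^2 = 10000 ≡ 406 (mod 533)
10^8 ≡ 406^2 = 164836 ≡ 139 (mod 533)
10^16 ≡ 139^2 = 19321 ≡ 133 (mod 533)
10^32 ≡ 133^2 = 17689 ≡ 100 (mod 533)
10^64 ≡ 100^2 = 10000 ≡ 406 (mod 533)
10^128 ≡ 406^2 = 164836 ≡ 139 (mod 533)
10^256 ≡ 139^2 = 19321 ≡ 133 (mod 533)
10^512 ≡ 133^2 = 17689 ≡ 100 (mod 533)
532 = 512 + 16 + 4 in binary powers of 2.
So 10^532 ≡ 100 · 133 · 406 ≡ 510 (mod 533).
Since 510 ≠ 1, base 10 is a Fermat witness: 533 is composite.

510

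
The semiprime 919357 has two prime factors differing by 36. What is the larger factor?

977

Since p = q + 36, we have 919357 = q(q + 36), so q² + 36q − 919357 = 0.
Discriminant: 36² + 4·919357 = 1296 + 3677428 = 3678724; √3678724 = 1918.
q = (−36 + 1918)/2 = 941, and p = q + 36 = 977.
Check: 941 · 977 = 919357.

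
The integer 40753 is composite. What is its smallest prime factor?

40753 is odd.
Digit sum 19, not divisible by 3.
Ends in 3: not divisible by 5.
7: 40753 = 7·5821 + 6
11: 40753 = 11·3704 + 9
13: 40753 = 13·3134 + 11
17: 40753 = 17·2397 + 4
19: 40753 = 19·2144 + 17
23: 40753 = 23·1771 + 20
29: 40753 = 29·1405 + 8
31: 40753 = 31·1314 + 19
37: 40753 = 37·1101 + 16
41: 40753 = 41·993 + 40
43: 40753 = 43·947 + 32
47: 40753 = 47·867 + 4
53: 40753 = 53·768 + 49
59: 40753 = 59·690 + 43
61: 40753 = 61·668 + 5
67: 40753 = 67·608 + 17
71: 40753 = 71·573 + 70
73: 40753 = 73·558 + 19
79: 40753 = 79·515 + 68
83: 40753 = 83·491

83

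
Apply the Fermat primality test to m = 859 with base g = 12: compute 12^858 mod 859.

1

12^1 ≡ 12 (mod 859)
12^2 ≡ 12^2 = 144 ≡ 144 (mod 859)
12^4 ≡ 144^2 = 20736 ≡ 120 (mod 859)
12^8 ≡ 120^2 = 14400 ≡ 656 (mod 859)
12^16 ≡ 656^2 = 430336 ≡ 836 (mod 859)
12^32 ≡ 836^2 = 698896 ≡ 529 (mod 859)
12^64 ≡ 529^2 = 279841 ≡ 666 (mod 859)
12^128 ≡ 666^2 = 443556 ≡ 312 (mod 859)
12^256 ≡ 312^2 = 97344 ≡ 277 (mod 859)
12^512 ≡ 277^2 = 76729 ≡ 278 (mod 859)
858 = 512 + 256 + 64 + 16 + 8 + 2 in binary powers of 2.
So 12^858 ≡ 278 · 277 · 666 · 836 · 656 · 144 ≡ 1 (mod 859).
Since the result is 1, base 12 gives no evidence that 859 is composite.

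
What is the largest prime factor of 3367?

3367 = 7 · 481
481 = 13 · 37
37 is prime.
So 3367 = 7 · 13 · 37; the largest prime factor is 37.

37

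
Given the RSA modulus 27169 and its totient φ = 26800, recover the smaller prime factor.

101

φ(n) = (p−1)(q−1) = n − (p+q) + 1, so p + q = 27169 − 26800 + 1 = 370.
p and q are the roots of t² − 370t + 27169 = 0.
Discriminant: 370² − 4·27169 = 136900 − 108676 = 28224; √28224 = 168.
q = (370 − 168)/2 = 101, p = (370 + 168)/2 = 269.
Check: 101 · 269 = 27169.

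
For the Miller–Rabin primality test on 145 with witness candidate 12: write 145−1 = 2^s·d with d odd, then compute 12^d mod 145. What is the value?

12

145 − 1 = 144 = 2^4 · 9, so d = 9.
12^1 ≡ 12 (mod 145)
12^2 ≡ 12^2 = 144 ≡ 144 (mod 145)
12^4 ≡ 144^2 = 20736 ≡ 1 (mod 145)
12^8 ≡ 1^2 = 1 ≡ 1 (mod 145)
9 = 8 + 1 in binary powers of 2.
So 12^9 ≡ 1 · 12 ≡ 12 (mod 145).
Squaring chain: 12 → 144 → 1 → 1; reaches −1, so base 12 does not prove 145 composite.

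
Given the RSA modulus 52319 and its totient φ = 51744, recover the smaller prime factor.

113

φ(n) = (p−1)(q−1) = n − (p+q) + 1, so p + q = 52319 − 51744 + 1 = 576.
p and q are the roots of t² − 576t + 52319 = 0.
Discriminant: 576² − 4·52319 = 331776 − 209276 = 122500; √122500 = 350.
q = (576 − 350)/2 = 113, p = (576 + 350)/2 = 463.
Check: 113 · 463 = 52319.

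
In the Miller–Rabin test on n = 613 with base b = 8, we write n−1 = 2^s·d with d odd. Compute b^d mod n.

35

613 − 1 = 612 = 2^2 · 153, so d = 153.
8^1 ≡ 8 (mod 613)
8^2 ≡ 8^2 = 64 ≡ 64 (mod 613)
8^4 ≡ 64^2 = 4096 ≡ 418 (mod 613)
8^8 ≡ 418^2 = 174724 ≡ 19 (mod 613)
8^16 ≡ 19^2 = 361 ≡ 361 (mod 613)
8^32 ≡ 361^2 = 130321 ≡ 365 (mod 613)
8^64 ≡ 365^2 = 133225 ≡ 204 (mod 613)
8^128 ≡ 204^2 = 41616 ≡ 545 (mod 613)
153 = 128 + 16 + 8 + 1 in binary powers of 2.
So 8^153 ≡ 545 · 361 · 19 · 8 ≡ 35 (mod 613).
Squaring chain: 35 → 612; reaches −1, so base 8 does not prove 613 composite.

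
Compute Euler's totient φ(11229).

Factor: 11229 = 3 · 19 · 197.
φ(11229) = (3−1) · (19−1) · (197−1) = 2 · 18 · 196 = 7056.

7056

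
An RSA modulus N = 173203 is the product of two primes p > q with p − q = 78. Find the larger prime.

457

Since p = q + 78, we have 173203 = q(q + 78), so q² + 78q − 173203 = 0.
Discriminant: 78² + 4·173203 = 6084 + 692812 = 698896; √698896 = 836.
q = (−78 + 836)/2 = 379, and p = q + 78 = 457.
Check: 379 · 457 = 173203.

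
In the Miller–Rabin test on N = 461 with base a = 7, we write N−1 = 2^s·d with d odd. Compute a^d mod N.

461 − 1 = 460 = 2^2 · 115, so d = 115.
7^1 ≡ 7 (mod 461)
7^2 ≡ 7^2 = 49 ≡ 49 (mod 461)
7^4 ≡ 49^2 = 2401 ≡ 96 (mod 461)
7^8 ≡ 96^2 = 9216 ≡ 457 (mod 461)
7^16 ≡ 457^2 = 208849 ≡ 16 (mod 461)
7^32 ≡ 16^2 = 256 ≡ 256 (mod 461)
7^64 ≡ 256^2 = 65536 ≡ 74 (mod 461)
115 = 64 + 32 + 16 + 2 + 1 in binary powers of 2.
So 7^115 ≡ 74 · 256 · 16 · 49 · 7 ≡ 413 (mod 461).
Squaring chain: 413 → 460; reaches −1, so base 7 does not prove 461 composite.

413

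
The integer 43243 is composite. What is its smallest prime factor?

43243 is odd.
Digit sum 16, not divisible by 3.
Ends in 3: not divisible by 5.
7: 43243 = 7·6177 + 4
11: 43243 = 11·3931 + 2
13: 43243 = 13·3326 + 5
17: 43243 = 17·2543 + 12
19: 43243 = 19·2275 + 18
23: 43243 = 23·1880 + 3
29: 43243 = 29·1491 + 4
31: 43243 = 31·1394 + 29
37: 43243 = 37·1168 + 27
41: 43243 = 41·1054 + 29
43: 43243 = 43·1005 + 28
47: 43243 = 47·920 + 3
53: 43243 = 53·815 + 48
59: 43243 = 59·732 + 55
61: 43243 = 61·708 + 55
67: 43243 = 67·645 + 28
71: 43243 = 71·609 + 4
73: 43243 = 73·592 + 27
79: 43243 = 79·547 + 30
83: 43243 = 83·521

83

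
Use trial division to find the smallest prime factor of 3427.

3427 is odd.
Digit sum 16, not divisible by 3.
Ends in 7: not divisible by 5.
7: 3427 = 7·489 + 4
11: 3427 = 11·311 + 6
13: 3427 = 13·263 + 8
17: 3427 = 17·201 + 10
19: 3427 = 19·180 + 7
23: 3427 = 23·149

23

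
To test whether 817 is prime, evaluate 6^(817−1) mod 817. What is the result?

87

6^1 ≡ 6 (mod 817)
6^2 ≡ 6^2 = 36 ≡ 36 (mod 817)
6^4 ≡ 36^2 = 1296 ≡ 479 (mod 817)
6^8 ≡ 479^2 = 229441 ≡ 681 (mod 817)
6^16 ≡ 681^2 = 463761 ≡ 522 (mod 817)
6^32 ≡ 522^2 = 272484 ≡ 423 (mod 817)
6^64 ≡ 423^2 = 178929 ≡ 6 (mod 817)
6^128 ≡ 6^2 = 36 ≡ 36 (mod 817)
6^256 ≡ 36^2 = 1296 ≡ 479 (mod 817)
6^512 ≡ 479^2 = 229441 ≡ 681 (mod 817)
816 = 512 + 256 + 32 + 16 in binary powers of 2.
So 6^816 ≡ 681 · 479 · 423 · 522 ≡ 87 (mod 817).
Since 87 ≠ 1, base 6 is a Fermat witness: 817 is composite.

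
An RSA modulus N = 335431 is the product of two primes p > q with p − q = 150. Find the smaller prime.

Since p = q + 150, we have 335431 = q(q + 150), so q² + 150q − 335431 = 0.
Discriminant: 150² + 4·335431 = 22500 + 1341724 = 1364224; √1364224 = 1168.
q = (−150 + 1168)/2 = 509, and p = q + 150 = 659.
Check: 509 · 659 = 335431.

509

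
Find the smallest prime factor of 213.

3

213 is odd.
Digit sum 6, divisible by 3.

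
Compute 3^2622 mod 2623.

3^1 ≡ 3 (mod 2623)
3^2 ≡ 3^2 = 9 ≡ 9 (mod 2623)
3^4 ≡ 9^2 = 81 ≡ 81 (mod 2623)
3^8 ≡ 81^2 = 6561 ≡ 1315 (mod 2623)
3^16 ≡ 1315^2 = 1729225 ≡ 668 (mod 2623)
3^32 ≡ 668^2 = 446224 ≡ 314 (mod 2623)
3^64 ≡ 314^2 = 98596 ≡ 1545 (mod 2623)
3^128 ≡ 1545^2 = 2387025 ≡ 95 (mod 2623)
3^256 ≡ 95^2 = 9025 ≡ 1156 (mod 2623)
3^512 ≡ 1156^2 = 1336336 ≡ 1229 (mod 2623)
3^1024 ≡ 1229^2 = 1510441 ≡ 2216 (mod 2623)
3^2048 ≡ 2216^2 = 4910656 ≡ 400 (mod 2623)
2622 = 2048 + 512 + 32 + 16 + 8 + 4 + 2 in binary powers of 2.
So 3^2622 ≡ 400 · 1229 · 314 · 668 · 1315 · 81 · 9 ≡ 680 (mod 2623).
Since 680 ≠ 1, base 3 is a Fermat witness: 2623 is composite.

680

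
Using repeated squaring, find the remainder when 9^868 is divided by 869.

190

9^1 ≡ 9 (mod 869)
9^2 ≡ 9^2 = 81 ≡ 81 (mod 869)
9^4 ≡ 81^2 = 6561 ≡ 478 (mod 869)
9^8 ≡ 478^2 = 228484 ≡ 806 (mod 869)
9^16 ≡ 806^2 = 649636 ≡ 493 (mod 869)
9^32 ≡ 493^2 = 243049 ≡ 598 (mod 869)
9^64 ≡ 598^2 = 357604 ≡ 445 (mod 869)
9^128 ≡ 445^2 = 198025 ≡ 762 (mod 869)
9^256 ≡ 762^2 = 580644 ≡ 152 (mod 869)
9^512 ≡ 152^2 = 23104 ≡ 510 (mod 869)
868 = 512 + 256 + 64 + 32 + 4 in binary powers of 2.
So 9^868 ≡ 510 · 152 · 445 · 598 · 478 ≡ 190 (mod 869).
Since 190 ≠ 1, base 9 is a Fermat witness: 869 is composite.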